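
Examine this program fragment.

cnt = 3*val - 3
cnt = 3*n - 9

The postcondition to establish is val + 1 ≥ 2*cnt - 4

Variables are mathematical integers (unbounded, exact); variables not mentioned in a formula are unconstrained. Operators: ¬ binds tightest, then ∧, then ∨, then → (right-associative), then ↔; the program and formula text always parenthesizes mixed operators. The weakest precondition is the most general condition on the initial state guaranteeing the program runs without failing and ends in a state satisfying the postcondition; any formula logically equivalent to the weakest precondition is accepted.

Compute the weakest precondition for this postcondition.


Working backward. After the program, the postcondition val + 1 ≥ 2*cnt - 4 must hold; in canonical form it is val ≥ 2*cnt - 5.
Before cnt := 3*n - 9: val ≥ 6*n - 23
Before cnt := 3*val - 3: val ≥ 6*n - 23
Answer: WP = val ≥ 6*n - 23


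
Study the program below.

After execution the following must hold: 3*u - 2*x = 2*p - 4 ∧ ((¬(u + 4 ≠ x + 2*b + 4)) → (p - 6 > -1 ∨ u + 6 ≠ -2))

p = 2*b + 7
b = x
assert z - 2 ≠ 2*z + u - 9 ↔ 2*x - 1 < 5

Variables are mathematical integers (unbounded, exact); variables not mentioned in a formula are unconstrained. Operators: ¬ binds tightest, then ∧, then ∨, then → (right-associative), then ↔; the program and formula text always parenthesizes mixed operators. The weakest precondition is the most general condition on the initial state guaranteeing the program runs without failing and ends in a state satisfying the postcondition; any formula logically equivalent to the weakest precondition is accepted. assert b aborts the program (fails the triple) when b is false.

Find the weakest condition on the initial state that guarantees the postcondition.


Working backward. After the program, the postcondition 3*u - 2*x = 2*p - 4 ∧ ((¬(u + 4 ≠ x + 2*b + 4)) → (p - 6 > -1 ∨ u + 6 ≠ -2)) must hold; in canonical form it is 3*u = 2*p + 2*x - 4 ∧ ((¬(u ≠ 2*b + x)) → (p > 5 ∨ u ≠ -8)).
Before assert z - 2 ≠ 2*z + u - 9 ↔ 2*x - 1 < 5: (u + z ≠ 7 ↔ 2*x < 6) ∧ 3*u = 2*p + 2*x - 4 ∧ ((¬(u ≠ 2*b + x)) → (p > 5 ∨ u ≠ -8))
Before b := x: (u + z ≠ 7 ↔ 2*x < 6) ∧ 3*u = 2*p + 2*x - 4 ∧ ((¬(u ≠ 3*x)) → (p > 5 ∨ u ≠ -8))
Before p := 2*b + 7: (u + z ≠ 7 ↔ 2*x < 6) ∧ 3*u = 4*b + 2*x + 10 ∧ ((¬(u ≠ 3*x)) → (2*b > -2 ∨ u ≠ -8))
Answer: WP = (u + z ≠ 7 ↔ 2*x < 6) ∧ 3*u = 4*b + 2*x + 10 ∧ ((¬(u ≠ 3*x)) → (2*b > -2 ∨ u ≠ -8))


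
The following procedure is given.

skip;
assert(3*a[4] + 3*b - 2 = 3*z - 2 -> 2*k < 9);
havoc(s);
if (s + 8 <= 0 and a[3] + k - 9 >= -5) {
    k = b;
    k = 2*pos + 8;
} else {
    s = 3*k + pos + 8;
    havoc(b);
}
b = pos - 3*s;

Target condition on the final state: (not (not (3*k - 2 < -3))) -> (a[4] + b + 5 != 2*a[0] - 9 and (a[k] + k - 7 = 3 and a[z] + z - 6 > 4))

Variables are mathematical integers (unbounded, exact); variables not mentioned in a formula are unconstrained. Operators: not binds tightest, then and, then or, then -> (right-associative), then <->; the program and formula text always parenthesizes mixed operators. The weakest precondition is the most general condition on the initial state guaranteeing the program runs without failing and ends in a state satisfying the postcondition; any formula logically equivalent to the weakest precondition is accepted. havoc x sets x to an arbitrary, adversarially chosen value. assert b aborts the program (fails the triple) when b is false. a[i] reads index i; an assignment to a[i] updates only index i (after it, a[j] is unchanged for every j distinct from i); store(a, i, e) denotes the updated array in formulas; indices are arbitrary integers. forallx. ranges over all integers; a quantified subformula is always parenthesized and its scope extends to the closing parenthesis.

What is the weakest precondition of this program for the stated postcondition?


Working backward. After the program, the postcondition (not (not (3*k - 2 < -3))) -> (a[4] + b + 5 != 2*a[0] - 9 and (a[k] + k - 7 = 3 and a[z] + z - 6 > 4)) must hold; in canonical form it is 3*k < -1 -> (a[4] + b != 2*a[0] - 14 and a[k] + k = 10 and a[z] + z > 10).
Before b := pos - 3*s: 3*k < -1 -> (a[4] + pos != 2*a[0] + 3*s - 14 and a[k] + k = 10 and a[z] + z > 10)
Then branch requires 6*pos < -25 -> (a[4] + pos != 2*a[0] + 3*s - 14 and a[2*pos + 8] + 2*pos = 2 and a[z] + z > 10); else branch requires 3*k < -1 -> (a[4] != 2*a[0] + 9*k + 2*pos + 10 and a[k] + k = 10 and a[z] + z > 10).
Before the if: ((s <= -8 and a[3] + k >= 4) -> (6*pos < -25 -> (a[4] + pos != 2*a[0] + 3*s - 14 and a[2*pos + 8] + 2*pos = 2 and a[z] + z > 10))) and ((not (s <= -8 and a[3] + k >= 4)) -> (3*k < -1 -> (a[4] != 2*a[0] + 9*k + 2*pos + 10 and a[k] + k = 10 and a[z] + z > 10)))
Before havoc s: forall s_1. (((s_1 <= -8 and a[3] + k >= 4) -> (6*pos < -25 -> (a[4] + pos != 2*a[0] + 3*s_1 - 14 and a[2*pos + 8] + 2*pos = 2 and a[z] + z > 10))) and ((not (s_1 <= -8 and a[3] + k >= 4)) -> (3*k < -1 -> (a[4] != 2*a[0] + 9*k + 2*pos + 10 and a[k] + k = 10 and a[z] + z > 10))))
Before assert 3*a[4] + 3*b - 2 = 3*z - 2 -> 2*k < 9: (3*a[4] + 3*b = 3*z -> 2*k < 9) and (forall s_1. (((s_1 <= -8 and a[3] + k >= 4) -> (6*pos < -25 -> (a[4] + pos != 2*a[0] + 3*s_1 - 14 and a[2*pos + 8] + 2*pos = 2 and a[z] + z > 10))) and ((not (s_1 <= -8 and a[3] + k >= 4)) -> (3*k < -1 -> (a[4] != 2*a[0] + 9*k + 2*pos + 10 and a[k] + k = 10 and a[z] + z > 10)))))
Before skip: (3*a[4] + 3*b = 3*z -> 2*k < 9) and (forall s_1. (((s_1 <= -8 and a[3] + k >= 4) -> (6*pos < -25 -> (a[4] + pos != 2*a[0] + 3*s_1 - 14 and a[2*pos + 8] + 2*pos = 2 and a[z] + z > 10))) and ((not (s_1 <= -8 and a[3] + k >= 4)) -> (3*k < -1 -> (a[4] != 2*a[0] + 9*k + 2*pos + 10 and a[k] + k = 10 and a[z] + z > 10)))))
Answer: WP = (3*a[4] + 3*b = 3*z -> 2*k < 9) and (forall s_1. (((s_1 <= -8 and a[3] + k >= 4) -> (6*pos < -25 -> (a[4] + pos != 2*a[0] + 3*s_1 - 14 and a[2*pos + 8] + 2*pos = 2 and a[z] + z > 10))) and ((not (s_1 <= -8 and a[3] + k >= 4)) -> (3*k < -1 -> (a[4] != 2*a[0] + 9*k + 2*pos + 10 and a[k] + k = 10 and a[z] + z > 10)))))


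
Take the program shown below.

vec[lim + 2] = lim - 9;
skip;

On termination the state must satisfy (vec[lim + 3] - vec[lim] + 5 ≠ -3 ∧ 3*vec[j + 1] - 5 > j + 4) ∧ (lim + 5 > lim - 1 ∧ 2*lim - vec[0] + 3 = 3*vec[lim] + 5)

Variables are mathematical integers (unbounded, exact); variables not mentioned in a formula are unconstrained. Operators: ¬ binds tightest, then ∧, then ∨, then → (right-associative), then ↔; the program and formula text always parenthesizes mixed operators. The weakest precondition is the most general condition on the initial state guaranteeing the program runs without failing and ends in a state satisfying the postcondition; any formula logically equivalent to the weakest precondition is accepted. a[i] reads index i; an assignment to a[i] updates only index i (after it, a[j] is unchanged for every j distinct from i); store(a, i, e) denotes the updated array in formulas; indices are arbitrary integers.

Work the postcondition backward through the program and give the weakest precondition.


Working backward. After the program, the postcondition (vec[lim + 3] - vec[lim] + 5 ≠ -3 ∧ 3*vec[j + 1] - 5 > j + 4) ∧ (lim + 5 > lim - 1 ∧ 2*lim - vec[0] + 3 = 3*vec[lim] + 5) must hold; in canonical form it is vec[lim + 3] ≠ vec[lim] - 8 ∧ 3*vec[j + 1] > j + 9 ∧ 2*lim = vec[0] + 3*vec[lim] + 2.
Before skip: vec[lim + 3] ≠ vec[lim] - 8 ∧ 3*vec[j + 1] > j + 9 ∧ 2*lim = vec[0] + 3*vec[lim] + 2
Before vec[lim + 2] := lim - 9: store(vec, lim + 2, lim - 9)[lim + 3] ≠ store(vec, lim + 2, lim - 9)[lim] - 8 ∧ 3*store(vec, lim + 2, lim - 9)[j + 1] > j + 9 ∧ 2*lim = store(vec, lim + 2, lim - 9)[0] + 3*store(vec, lim + 2, lim - 9)[lim] + 2
Answer: WP = store(vec, lim + 2, lim - 9)[lim + 3] ≠ store(vec, lim + 2, lim - 9)[lim] - 8 ∧ 3*store(vec, lim + 2, lim - 9)[j + 1] > j + 9 ∧ 2*lim = store(vec, lim + 2, lim - 9)[0] + 3*store(vec, lim + 2, lim - 9)[lim] + 2


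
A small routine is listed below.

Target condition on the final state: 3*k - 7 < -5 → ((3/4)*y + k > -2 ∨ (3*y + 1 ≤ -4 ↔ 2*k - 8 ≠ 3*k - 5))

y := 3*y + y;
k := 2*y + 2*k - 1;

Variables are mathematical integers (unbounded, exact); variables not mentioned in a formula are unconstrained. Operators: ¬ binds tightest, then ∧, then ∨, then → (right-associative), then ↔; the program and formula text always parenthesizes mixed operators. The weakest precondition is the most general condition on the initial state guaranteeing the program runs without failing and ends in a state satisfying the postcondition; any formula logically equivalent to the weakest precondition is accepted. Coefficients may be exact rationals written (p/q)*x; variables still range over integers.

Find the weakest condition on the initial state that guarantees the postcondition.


Working backward. After the program, the postcondition 3*k - 7 < -5 → ((3/4)*y + k > -2 ∨ (3*y + 1 ≤ -4 ↔ 2*k - 8 ≠ 3*k - 5)) must hold; in canonical form it is 3*k < 2 → (k + (3/4)*y > -2 ∨ (3*y ≤ -5 ↔ k ≠ -3)).
Before k := 2*y + 2*k - 1: 6*k + 6*y < 5 → (2*k + (11/4)*y > -1 ∨ (3*y ≤ -5 ↔ 2*k + 2*y ≠ -2))
Before y := 3*y + y: 6*k + 24*y < 5 → (2*k + 11*y > -1 ∨ (12*y ≤ -5 ↔ 2*k + 8*y ≠ -2))
Answer: WP = 6*k + 24*y < 5 → (2*k + 11*y > -1 ∨ (12*y ≤ -5 ↔ 2*k + 8*y ≠ -2))


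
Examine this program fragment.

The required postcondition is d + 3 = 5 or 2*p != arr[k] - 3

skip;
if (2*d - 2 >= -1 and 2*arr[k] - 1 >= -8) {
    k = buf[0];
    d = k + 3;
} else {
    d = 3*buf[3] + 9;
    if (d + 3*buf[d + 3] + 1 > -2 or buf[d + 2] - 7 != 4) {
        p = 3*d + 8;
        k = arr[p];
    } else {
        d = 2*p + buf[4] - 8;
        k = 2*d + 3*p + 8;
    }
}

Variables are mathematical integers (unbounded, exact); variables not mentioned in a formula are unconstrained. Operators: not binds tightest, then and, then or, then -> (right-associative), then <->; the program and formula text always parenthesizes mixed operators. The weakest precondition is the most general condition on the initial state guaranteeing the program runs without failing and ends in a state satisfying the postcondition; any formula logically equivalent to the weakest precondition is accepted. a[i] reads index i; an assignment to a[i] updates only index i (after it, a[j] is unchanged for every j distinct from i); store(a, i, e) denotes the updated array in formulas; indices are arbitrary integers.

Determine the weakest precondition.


Working backward. After the program, the postcondition d + 3 = 5 or 2*p != arr[k] - 3 must hold; in canonical form it is d = 2 or 2*p != arr[k] - 3.
Then branch requires buf[0] = -1 or 2*p != arr[buf[0]] - 3; else branch requires ((3*buf[3*buf[3] + 12] + 3*buf[3] > -12 or buf[3*buf[3] + 11] != 11) -> (3*buf[3] = -7 or 18*buf[3] != arr[arr[9*buf[3] + 35]] - 73)) and ((not (3*buf[3*buf[3] + 12] + 3*buf[3] > -12 or buf[3*buf[3] + 11] != 11)) -> (buf[4] + 2*p = 10 or 2*p != arr[2*buf[4] + 7*p - 8] - 3)).
Before the if: ((2*d >= 1 and 2*arr[k] >= -7) -> (buf[0] = -1 or 2*p != arr[buf[0]] - 3)) and ((not (2*d >= 1 and 2*arr[k] >= -7)) -> (((3*buf[3*buf[3] + 12] + 3*buf[3] > -12 or buf[3*buf[3] + 11] != 11) -> (3*buf[3] = -7 or 18*buf[3] != arr[arr[9*buf[3] + 35]] - 73)) and ((not (3*buf[3*buf[3] + 12] + 3*buf[3] > -12 or buf[3*buf[3] + 11] != 11)) -> (buf[4] + 2*p = 10 or 2*p != arr[2*buf[4] + 7*p - 8] - 3))))
Before skip: ((2*d >= 1 and 2*arr[k] >= -7) -> (buf[0] = -1 or 2*p != arr[buf[0]] - 3)) and ((not (2*d >= 1 and 2*arr[k] >= -7)) -> (((3*buf[3*buf[3] + 12] + 3*buf[3] > -12 or buf[3*buf[3] + 11] != 11) -> (3*buf[3] = -7 or 18*buf[3] != arr[arr[9*buf[3] + 35]] - 73)) and ((not (3*buf[3*buf[3] + 12] + 3*buf[3] > -12 or buf[3*buf[3] + 11] != 11)) -> (buf[4] + 2*p = 10 or 2*p != arr[2*buf[4] + 7*p - 8] - 3))))
Answer: WP = ((2*d >= 1 and 2*arr[k] >= -7) -> (buf[0] = -1 or 2*p != arr[buf[0]] - 3)) and ((not (2*d >= 1 and 2*arr[k] >= -7)) -> (((3*buf[3*buf[3] + 12] + 3*buf[3] > -12 or buf[3*buf[3] + 11] != 11) -> (3*buf[3] = -7 or 18*buf[3] != arr[arr[9*buf[3] + 35]] - 73)) and ((not (3*buf[3*buf[3] + 12] + 3*buf[3] > -12 or buf[3*buf[3] + 11] != 11)) -> (buf[4] + 2*p = 10 or 2*p != arr[2*buf[4] + 7*p - 8] - 3))))


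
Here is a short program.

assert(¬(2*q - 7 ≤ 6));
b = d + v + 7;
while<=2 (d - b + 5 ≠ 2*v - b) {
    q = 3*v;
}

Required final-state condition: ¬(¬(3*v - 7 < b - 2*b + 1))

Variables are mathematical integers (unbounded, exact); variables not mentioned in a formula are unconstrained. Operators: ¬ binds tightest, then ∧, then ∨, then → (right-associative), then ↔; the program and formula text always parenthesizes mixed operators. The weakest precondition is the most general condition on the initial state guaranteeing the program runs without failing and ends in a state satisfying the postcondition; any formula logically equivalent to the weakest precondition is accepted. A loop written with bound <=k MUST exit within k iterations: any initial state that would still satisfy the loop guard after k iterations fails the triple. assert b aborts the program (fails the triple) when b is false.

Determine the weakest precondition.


Working backward. After the program, the postcondition ¬(¬(3*v - 7 < b - 2*b + 1)) must hold; in canonical form it is b + 3*v < 8.
Before the loop (bound <=2), unroll the exhaustion recursion (WP_0 = exit-now case; WP_j = one more guarded iteration, up to j = 2):
  WP_0: (¬(d ≠ 2*v - 5)) ∧ b + 3*v < 8
  WP_1: (d ≠ 2*v - 5 → ((¬(d ≠ 2*v - 5)) ∧ b + 3*v < 8)) ∧ ((¬(d ≠ 2*v - 5)) → b + 3*v < 8)
  WP_2: (d ≠ 2*v - 5 → ((d ≠ 2*v - 5 → ((¬(d ≠ 2*v - 5)) ∧ b + 3*v < 8)) ∧ ((¬(d ≠ 2*v - 5)) → b + 3*v < 8))) ∧ ((¬(d ≠ 2*v - 5)) → b + 3*v < 8)
So before the loop: (d ≠ 2*v - 5 → ((d ≠ 2*v - 5 → ((¬(d ≠ 2*v - 5)) ∧ b + 3*v < 8)) ∧ ((¬(d ≠ 2*v - 5)) → b + 3*v < 8))) ∧ ((¬(d ≠ 2*v - 5)) → b + 3*v < 8)
Before b := d + v + 7: (d ≠ 2*v - 5 → ((d ≠ 2*v - 5 → ((¬(d ≠ 2*v - 5)) ∧ d + 4*v < 1)) ∧ ((¬(d ≠ 2*v - 5)) → d + 4*v < 1))) ∧ ((¬(d ≠ 2*v - 5)) → d + 4*v < 1)
Before assert ¬(2*q - 7 ≤ 6): (¬(2*q ≤ 13)) ∧ (d ≠ 2*v - 5 → ((d ≠ 2*v - 5 → ((¬(d ≠ 2*v - 5)) ∧ d + 4*v < 1)) ∧ ((¬(d ≠ 2*v - 5)) → d + 4*v < 1))) ∧ ((¬(d ≠ 2*v - 5)) → d + 4*v < 1)
Answer: WP = (¬(2*q ≤ 13)) ∧ (d ≠ 2*v - 5 → ((d ≠ 2*v - 5 → ((¬(d ≠ 2*v - 5)) ∧ d + 4*v < 1)) ∧ ((¬(d ≠ 2*v - 5)) → d + 4*v < 1))) ∧ ((¬(d ≠ 2*v - 5)) → d + 4*v < 1)


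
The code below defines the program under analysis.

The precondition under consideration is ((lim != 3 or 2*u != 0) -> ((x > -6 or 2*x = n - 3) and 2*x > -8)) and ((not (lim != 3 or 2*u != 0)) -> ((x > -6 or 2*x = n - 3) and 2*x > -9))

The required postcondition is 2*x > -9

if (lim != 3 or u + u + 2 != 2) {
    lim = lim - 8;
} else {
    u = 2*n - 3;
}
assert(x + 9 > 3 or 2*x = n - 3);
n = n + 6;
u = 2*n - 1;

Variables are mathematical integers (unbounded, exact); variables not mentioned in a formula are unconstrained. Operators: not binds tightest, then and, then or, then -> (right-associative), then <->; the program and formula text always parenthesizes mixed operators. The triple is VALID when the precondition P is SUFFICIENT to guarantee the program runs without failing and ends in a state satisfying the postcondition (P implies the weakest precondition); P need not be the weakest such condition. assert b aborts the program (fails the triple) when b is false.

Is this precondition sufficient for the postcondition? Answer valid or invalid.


Working backward. After the program, 2*x > -9 must hold.
Before u := 2*n - 1: 2*x > -9
Before n := n + 6: 2*x > -9
Before assert x + 9 > 3 or 2*x = n - 3: (x > -6 or 2*x = n - 3) and 2*x > -9
Then branch requires (x > -6 or 2*x = n - 3) and 2*x > -9; else branch requires (x > -6 or 2*x = n - 3) and 2*x > -9.
Before the if: ((lim != 3 or 2*u != 0) -> ((x > -6 or 2*x = n - 3) and 2*x > -9)) and ((not (lim != 3 or 2*u != 0)) -> ((x > -6 or 2*x = n - 3) and 2*x > -9))
The weakest precondition is ((lim != 3 or 2*u != 0) -> ((x > -6 or 2*x = n - 3) and 2*x > -9)) and ((not (lim != 3 or 2*u != 0)) -> ((x > -6 or 2*x = n - 3) and 2*x > -9)).
Check whether ((lim != 3 or 2*u != 0) -> ((x > -6 or 2*x = n - 3) and 2*x > -8)) and ((not (lim != 3 or 2*u != 0)) -> ((x > -6 or 2*x = n - 3) and 2*x > -9)) implies it.
Every state satisfying the precondition satisfies the weakest precondition: the implication holds.
Answer: valid


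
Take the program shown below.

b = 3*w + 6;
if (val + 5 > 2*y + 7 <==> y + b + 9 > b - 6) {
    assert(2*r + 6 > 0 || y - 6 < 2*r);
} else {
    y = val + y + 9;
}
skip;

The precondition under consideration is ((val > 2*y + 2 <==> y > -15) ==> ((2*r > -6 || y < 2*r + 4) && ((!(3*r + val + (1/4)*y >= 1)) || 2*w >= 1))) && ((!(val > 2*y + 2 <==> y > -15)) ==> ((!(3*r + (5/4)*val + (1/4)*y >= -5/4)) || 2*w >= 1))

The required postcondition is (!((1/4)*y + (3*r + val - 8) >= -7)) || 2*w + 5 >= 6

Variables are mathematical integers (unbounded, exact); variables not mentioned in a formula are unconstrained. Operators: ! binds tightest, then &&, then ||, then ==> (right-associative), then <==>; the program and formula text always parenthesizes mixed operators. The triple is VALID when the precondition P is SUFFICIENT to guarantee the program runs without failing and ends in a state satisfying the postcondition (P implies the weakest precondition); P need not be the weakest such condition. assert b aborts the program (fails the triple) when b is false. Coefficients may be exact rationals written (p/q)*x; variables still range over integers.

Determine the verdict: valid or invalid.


Working backward. After the program, the postcondition (!((1/4)*y + (3*r + val - 8) >= -7)) || 2*w + 5 >= 6 must hold; in canonical form it is (!(3*r + val + (1/4)*y >= 1)) || 2*w >= 1.
Before skip: (!(3*r + val + (1/4)*y >= 1)) || 2*w >= 1
Then branch requires (2*r > -6 || y < 2*r + 6) && ((!(3*r + val + (1/4)*y >= 1)) || 2*w >= 1); else branch requires (!(3*r + (5/4)*val + (1/4)*y >= -5/4)) || 2*w >= 1.
Before the if: ((val > 2*y + 2 <==> y > -15) ==> ((2*r > -6 || y < 2*r + 6) && ((!(3*r + val + (1/4)*y >= 1)) || 2*w >= 1))) && ((!(val > 2*y + 2 <==> y > -15)) ==> ((!(3*r + (5/4)*val + (1/4)*y >= -5/4)) || 2*w >= 1))
Before b := 3*w + 6: ((val > 2*y + 2 <==> y > -15) ==> ((2*r > -6 || y < 2*r + 6) && ((!(3*r + val + (1/4)*y >= 1)) || 2*w >= 1))) && ((!(val > 2*y + 2 <==> y > -15)) ==> ((!(3*r + (5/4)*val + (1/4)*y >= -5/4)) || 2*w >= 1))
The weakest precondition is ((val > 2*y + 2 <==> y > -15) ==> ((2*r > -6 || y < 2*r + 6) && ((!(3*r + val + (1/4)*y >= 1)) || 2*w >= 1))) && ((!(val > 2*y + 2 <==> y > -15)) ==> ((!(3*r + (5/4)*val + (1/4)*y >= -5/4)) || 2*w >= 1)).
Check whether ((val > 2*y + 2 <==> y > -15) ==> ((2*r > -6 || y < 2*r + 4) && ((!(3*r + val + (1/4)*y >= 1)) || 2*w >= 1))) && ((!(val > 2*y + 2 <==> y > -15)) ==> ((!(3*r + (5/4)*val + (1/4)*y >= -5/4)) || 2*w >= 1)) implies it.
Every state satisfying the precondition satisfies the weakest precondition: the implication holds.
Answer: valid


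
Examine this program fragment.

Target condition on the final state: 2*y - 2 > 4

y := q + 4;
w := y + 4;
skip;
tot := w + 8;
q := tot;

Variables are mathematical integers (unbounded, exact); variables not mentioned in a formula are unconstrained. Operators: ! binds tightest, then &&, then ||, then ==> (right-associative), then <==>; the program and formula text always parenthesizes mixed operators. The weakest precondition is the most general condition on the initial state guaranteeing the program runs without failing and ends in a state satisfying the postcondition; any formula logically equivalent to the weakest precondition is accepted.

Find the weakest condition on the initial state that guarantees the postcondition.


Working backward. After the program, the postcondition 2*y - 2 > 4 must hold; in canonical form it is 2*y > 6.
Before q := tot: 2*y > 6
Before tot := w + 8: 2*y > 6
Before skip: 2*y > 6
Before w := y + 4: 2*y > 6
Before y := q + 4: 2*q > -2
Answer: WP = 2*q > -2


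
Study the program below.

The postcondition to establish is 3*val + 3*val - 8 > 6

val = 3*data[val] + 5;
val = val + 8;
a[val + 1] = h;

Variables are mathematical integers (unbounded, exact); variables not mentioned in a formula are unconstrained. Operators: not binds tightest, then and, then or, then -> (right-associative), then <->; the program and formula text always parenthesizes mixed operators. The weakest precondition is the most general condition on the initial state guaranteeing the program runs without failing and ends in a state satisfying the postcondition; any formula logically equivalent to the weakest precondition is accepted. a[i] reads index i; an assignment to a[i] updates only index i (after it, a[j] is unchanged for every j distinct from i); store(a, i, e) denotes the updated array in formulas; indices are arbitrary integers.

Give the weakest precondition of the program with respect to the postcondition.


Working backward. After the program, the postcondition 3*val + 3*val - 8 > 6 must hold; in canonical form it is 6*val > 14.
Before a[val + 1] := h: 6*val > 14
Before val := val + 8: 6*val > -34
Before val := 3*data[val] + 5: 18*data[val] > -64
Answer: WP = 18*data[val] > -64


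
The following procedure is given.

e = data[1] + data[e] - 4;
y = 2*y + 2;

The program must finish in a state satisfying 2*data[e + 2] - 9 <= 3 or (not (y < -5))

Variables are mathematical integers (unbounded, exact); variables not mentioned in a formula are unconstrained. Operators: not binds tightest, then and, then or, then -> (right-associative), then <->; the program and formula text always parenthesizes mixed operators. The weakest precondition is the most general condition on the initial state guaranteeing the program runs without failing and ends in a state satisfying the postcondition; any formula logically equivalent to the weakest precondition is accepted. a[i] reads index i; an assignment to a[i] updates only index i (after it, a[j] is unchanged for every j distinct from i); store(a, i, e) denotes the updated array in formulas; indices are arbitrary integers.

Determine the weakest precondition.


Working backward. After the program, the postcondition 2*data[e + 2] - 9 <= 3 or (not (y < -5)) must hold; in canonical form it is 2*data[e + 2] <= 12 or (not (y < -5)).
Before y := 2*y + 2: 2*data[e + 2] <= 12 or (not (2*y < -7))
Before e := data[1] + data[e] - 4: 2*data[data[1] + data[e] - 2] <= 12 or (not (2*y < -7))
Answer: WP = 2*data[data[1] + data[e] - 2] <= 12 or (not (2*y < -7))


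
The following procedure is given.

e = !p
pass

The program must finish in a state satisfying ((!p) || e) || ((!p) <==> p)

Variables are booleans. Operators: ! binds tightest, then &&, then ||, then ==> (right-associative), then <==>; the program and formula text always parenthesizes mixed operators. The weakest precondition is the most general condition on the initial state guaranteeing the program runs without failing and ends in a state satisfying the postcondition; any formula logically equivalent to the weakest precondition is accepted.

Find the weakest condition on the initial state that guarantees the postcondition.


Working backward. After the program, the postcondition ((!p) || e) || ((!p) <==> p) must hold; in canonical form it is (!p) || e || ((!p) <==> p).
Before skip: (!p) || e || ((!p) <==> p)
Before e := !p: (!p) || ((!p) <==> p)
Answer: WP = (!p) || ((!p) <==> p)


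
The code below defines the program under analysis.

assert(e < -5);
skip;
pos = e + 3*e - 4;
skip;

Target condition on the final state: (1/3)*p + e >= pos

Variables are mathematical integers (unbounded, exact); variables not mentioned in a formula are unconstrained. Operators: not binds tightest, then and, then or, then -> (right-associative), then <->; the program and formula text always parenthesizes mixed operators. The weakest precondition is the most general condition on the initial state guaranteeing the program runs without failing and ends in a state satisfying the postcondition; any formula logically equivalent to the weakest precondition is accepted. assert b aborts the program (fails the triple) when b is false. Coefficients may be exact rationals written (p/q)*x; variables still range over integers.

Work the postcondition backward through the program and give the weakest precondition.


Working backward. After the program, the postcondition (1/3)*p + e >= pos must hold; in canonical form it is e + (1/3)*p >= pos.
Before skip: e + (1/3)*p >= pos
Before pos := e + 3*e - 4: (1/3)*p >= 3*e - 4
Before skip: (1/3)*p >= 3*e - 4
Before assert e < -5: e < -5 and (1/3)*p >= 3*e - 4
Answer: WP = e < -5 and (1/3)*p >= 3*e - 4


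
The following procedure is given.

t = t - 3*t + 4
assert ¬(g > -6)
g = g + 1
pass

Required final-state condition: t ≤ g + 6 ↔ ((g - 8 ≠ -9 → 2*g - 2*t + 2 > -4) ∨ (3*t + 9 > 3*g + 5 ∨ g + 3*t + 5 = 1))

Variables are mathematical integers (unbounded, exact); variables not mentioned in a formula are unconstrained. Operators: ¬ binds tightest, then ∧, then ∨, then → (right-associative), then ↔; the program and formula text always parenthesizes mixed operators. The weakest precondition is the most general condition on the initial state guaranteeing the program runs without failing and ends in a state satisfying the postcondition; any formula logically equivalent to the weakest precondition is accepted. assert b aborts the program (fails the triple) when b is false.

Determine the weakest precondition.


Working backward. After the program, the postcondition t ≤ g + 6 ↔ ((g - 8 ≠ -9 → 2*g - 2*t + 2 > -4) ∨ (3*t + 9 > 3*g + 5 ∨ g + 3*t + 5 = 1)) must hold; in canonical form it is t ≤ g + 6 ↔ ((g ≠ -1 → 2*g > 2*t - 6) ∨ 3*t > 3*g - 4 ∨ g + 3*t = -4).
Before skip: t ≤ g + 6 ↔ ((g ≠ -1 → 2*g > 2*t - 6) ∨ 3*t > 3*g - 4 ∨ g + 3*t = -4)
Before g := g + 1: t ≤ g + 7 ↔ ((g ≠ -2 → 2*g > 2*t - 8) ∨ 3*t > 3*g - 1 ∨ g + 3*t = -5)
Before assert ¬(g > -6): (¬(g > -6)) ∧ (t ≤ g + 7 ↔ ((g ≠ -2 → 2*g > 2*t - 8) ∨ 3*t > 3*g - 1 ∨ g + 3*t = -5))
Before t := t - 3*t + 4: (¬(g > -6)) ∧ (g + 2*t ≥ -3 ↔ ((g ≠ -2 → 2*g + 4*t > 0) ∨ 3*g + 6*t < 13 ∨ g = 6*t - 17))
Answer: WP = (¬(g > -6)) ∧ (g + 2*t ≥ -3 ↔ ((g ≠ -2 → 2*g + 4*t > 0) ∨ 3*g + 6*t < 13 ∨ g = 6*t - 17))


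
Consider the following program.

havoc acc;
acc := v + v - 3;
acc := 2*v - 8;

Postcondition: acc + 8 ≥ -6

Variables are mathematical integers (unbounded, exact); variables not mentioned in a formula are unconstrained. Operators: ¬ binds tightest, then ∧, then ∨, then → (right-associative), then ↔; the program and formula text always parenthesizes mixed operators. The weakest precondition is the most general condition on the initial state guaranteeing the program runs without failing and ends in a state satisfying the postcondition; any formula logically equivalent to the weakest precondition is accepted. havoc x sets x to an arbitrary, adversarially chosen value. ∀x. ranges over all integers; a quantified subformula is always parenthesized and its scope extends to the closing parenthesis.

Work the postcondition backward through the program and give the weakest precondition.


Working backward. After the program, the postcondition acc + 8 ≥ -6 must hold; in canonical form it is acc ≥ -14.
Before acc := 2*v - 8: 2*v ≥ -6
Before acc := v + v - 3: 2*v ≥ -6
Before havoc acc: 2*v ≥ -6
Answer: WP = 2*v ≥ -6


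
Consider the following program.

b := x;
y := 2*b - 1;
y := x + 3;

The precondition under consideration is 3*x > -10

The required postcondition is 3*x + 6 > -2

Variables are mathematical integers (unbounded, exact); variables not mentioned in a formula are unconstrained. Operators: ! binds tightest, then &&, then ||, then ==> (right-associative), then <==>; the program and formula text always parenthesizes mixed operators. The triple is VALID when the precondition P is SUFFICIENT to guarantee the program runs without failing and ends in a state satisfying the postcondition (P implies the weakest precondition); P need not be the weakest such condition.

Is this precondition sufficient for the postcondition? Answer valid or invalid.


Working backward. After the program, the postcondition 3*x + 6 > -2 must hold; in canonical form it is 3*x > -8.
Before y := x + 3: 3*x > -8
Before y := 2*b - 1: 3*x > -8
Before b := x: 3*x > -8
The weakest precondition is 3*x > -8.
Check whether 3*x > -10 implies it.
Countermodel: at the initial state x = -3, the precondition holds but the weakest precondition fails.
Answer: invalid


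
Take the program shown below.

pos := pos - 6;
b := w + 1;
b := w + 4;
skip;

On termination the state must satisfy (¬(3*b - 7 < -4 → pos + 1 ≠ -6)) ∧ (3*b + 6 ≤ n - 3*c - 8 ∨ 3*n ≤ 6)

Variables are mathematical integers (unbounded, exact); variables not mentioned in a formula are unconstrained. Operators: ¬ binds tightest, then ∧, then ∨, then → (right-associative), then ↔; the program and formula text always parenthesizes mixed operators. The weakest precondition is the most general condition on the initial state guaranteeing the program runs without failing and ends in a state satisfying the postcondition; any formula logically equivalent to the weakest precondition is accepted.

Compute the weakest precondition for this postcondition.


Working backward. After the program, the postcondition (¬(3*b - 7 < -4 → pos + 1 ≠ -6)) ∧ (3*b + 6 ≤ n - 3*c - 8 ∨ 3*n ≤ 6) must hold; in canonical form it is (¬(3*b < 3 → pos ≠ -7)) ∧ (3*b + 3*c ≤ n - 14 ∨ 3*n ≤ 6).
Before skip: (¬(3*b < 3 → pos ≠ -7)) ∧ (3*b + 3*c ≤ n - 14 ∨ 3*n ≤ 6)
Before b := w + 4: (¬(3*w < -9 → pos ≠ -7)) ∧ (3*c + 3*w ≤ n - 26 ∨ 3*n ≤ 6)
Before b := w + 1: (¬(3*w < -9 → pos ≠ -7)) ∧ (3*c + 3*w ≤ n - 26 ∨ 3*n ≤ 6)
Before pos := pos - 6: (¬(3*w < -9 → pos ≠ -1)) ∧ (3*c + 3*w ≤ n - 26 ∨ 3*n ≤ 6)
Answer: WP = (¬(3*w < -9 → pos ≠ -1)) ∧ (3*c + 3*w ≤ n - 26 ∨ 3*n ≤ 6)


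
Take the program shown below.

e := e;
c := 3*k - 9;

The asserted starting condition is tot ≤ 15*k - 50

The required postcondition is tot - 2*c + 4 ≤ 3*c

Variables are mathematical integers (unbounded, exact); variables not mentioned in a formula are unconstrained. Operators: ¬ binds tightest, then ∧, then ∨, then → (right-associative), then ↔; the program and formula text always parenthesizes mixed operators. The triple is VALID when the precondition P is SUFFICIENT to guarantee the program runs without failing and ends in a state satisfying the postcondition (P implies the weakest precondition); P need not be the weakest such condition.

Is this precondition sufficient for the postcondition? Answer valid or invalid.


Working backward. After the program, the postcondition tot - 2*c + 4 ≤ 3*c must hold; in canonical form it is tot ≤ 5*c - 4.
Before c := 3*k - 9: tot ≤ 15*k - 49
Before e := e: tot ≤ 15*k - 49
The weakest precondition is tot ≤ 15*k - 49.
Check whether tot ≤ 15*k - 50 implies it.
Every state satisfying the precondition satisfies the weakest precondition: the implication holds.
Answer: valid


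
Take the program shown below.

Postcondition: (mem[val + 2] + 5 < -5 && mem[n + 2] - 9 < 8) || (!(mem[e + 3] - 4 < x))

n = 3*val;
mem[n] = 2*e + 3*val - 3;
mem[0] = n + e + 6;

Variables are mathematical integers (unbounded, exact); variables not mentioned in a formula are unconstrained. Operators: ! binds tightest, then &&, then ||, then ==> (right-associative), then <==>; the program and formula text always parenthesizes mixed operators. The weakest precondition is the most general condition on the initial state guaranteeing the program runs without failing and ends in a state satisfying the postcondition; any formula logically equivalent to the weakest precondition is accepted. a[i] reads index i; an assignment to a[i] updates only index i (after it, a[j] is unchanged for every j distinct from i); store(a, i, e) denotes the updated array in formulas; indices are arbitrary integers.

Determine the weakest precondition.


Working backward. After the program, the postcondition (mem[val + 2] + 5 < -5 && mem[n + 2] - 9 < 8) || (!(mem[e + 3] - 4 < x)) must hold; in canonical form it is (mem[val + 2] < -10 && mem[n + 2] < 17) || (!(mem[e + 3] < x + 4)).
Before mem[0] := n + e + 6: (store(mem, 0, e + n + 6)[val + 2] < -10 && store(mem, 0, e + n + 6)[n + 2] < 17) || (!(store(mem, 0, e + n + 6)[e + 3] < x + 4))
Before mem[n] := 2*e + 3*val - 3: (store(store(mem, n, 2*e + 3*val - 3), 0, e + n + 6)[val + 2] < -10 && store(store(mem, n, 2*e + 3*val - 3), 0, e + n + 6)[n + 2] < 17) || (!(store(store(mem, n, 2*e + 3*val - 3), 0, e + n + 6)[e + 3] < x + 4))
Before n := 3*val: (store(store(mem, 3*val, 2*e + 3*val - 3), 0, e + 3*val + 6)[val + 2] < -10 && store(store(mem, 3*val, 2*e + 3*val - 3), 0, e + 3*val + 6)[3*val + 2] < 17) || (!(store(store(mem, 3*val, 2*e + 3*val - 3), 0, e + 3*val + 6)[e + 3] < x + 4))
Answer: WP = (store(store(mem, 3*val, 2*e + 3*val - 3), 0, e + 3*val + 6)[val + 2] < -10 && store(store(mem, 3*val, 2*e + 3*val - 3), 0, e + 3*val + 6)[3*val + 2] < 17) || (!(store(store(mem, 3*val, 2*e + 3*val - 3), 0, e + 3*val + 6)[e + 3] < x + 4))


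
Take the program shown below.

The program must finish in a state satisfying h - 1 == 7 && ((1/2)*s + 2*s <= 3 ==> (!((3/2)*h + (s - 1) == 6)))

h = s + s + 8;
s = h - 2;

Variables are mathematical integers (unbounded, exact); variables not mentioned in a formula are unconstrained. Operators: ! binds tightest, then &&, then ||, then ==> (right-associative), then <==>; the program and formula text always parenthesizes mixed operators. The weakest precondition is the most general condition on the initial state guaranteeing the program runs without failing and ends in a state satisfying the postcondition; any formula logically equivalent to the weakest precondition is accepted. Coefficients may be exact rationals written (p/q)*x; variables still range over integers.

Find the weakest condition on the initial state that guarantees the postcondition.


Working backward. After the program, the postcondition h - 1 == 7 && ((1/2)*s + 2*s <= 3 ==> (!((3/2)*h + (s - 1) == 6))) must hold; in canonical form it is h == 8 && ((5/2)*s <= 3 ==> (!((3/2)*h + s == 7))).
Before s := h - 2: h == 8 && ((5/2)*h <= 8 ==> (!((5/2)*h == 9)))
Before h := s + s + 8: 2*s == 0 && (5*s <= -12 ==> (!(5*s == -11)))
Answer: WP = 2*s == 0 && (5*s <= -12 ==> (!(5*s == -11)))


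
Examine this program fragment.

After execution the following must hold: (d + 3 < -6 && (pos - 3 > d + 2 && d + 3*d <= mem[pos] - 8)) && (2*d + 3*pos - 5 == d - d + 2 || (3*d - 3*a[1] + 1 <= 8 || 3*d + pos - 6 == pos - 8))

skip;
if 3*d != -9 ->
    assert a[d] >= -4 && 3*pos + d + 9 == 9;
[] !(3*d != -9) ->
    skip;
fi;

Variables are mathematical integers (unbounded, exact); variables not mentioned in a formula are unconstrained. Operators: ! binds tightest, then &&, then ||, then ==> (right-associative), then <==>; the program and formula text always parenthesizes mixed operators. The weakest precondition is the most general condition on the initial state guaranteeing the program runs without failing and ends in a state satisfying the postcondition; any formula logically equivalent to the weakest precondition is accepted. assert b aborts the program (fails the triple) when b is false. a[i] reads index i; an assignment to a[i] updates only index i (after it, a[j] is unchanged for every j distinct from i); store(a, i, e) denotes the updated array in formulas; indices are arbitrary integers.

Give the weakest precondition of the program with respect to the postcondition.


Working backward. After the program, the postcondition (d + 3 < -6 && (pos - 3 > d + 2 && d + 3*d <= mem[pos] - 8)) && (2*d + 3*pos - 5 == d - d + 2 || (3*d - 3*a[1] + 1 <= 8 || 3*d + pos - 6 == pos - 8)) must hold; in canonical form it is d < -9 && pos > d + 5 && 4*d <= mem[pos] - 8 && (2*d + 3*pos == 7 || 3*d <= 3*a[1] + 7 || 3*d == -2).
Then branch requires a[d] >= -4 && d + 3*pos == 0 && d < -9 && pos > d + 5 && 4*d <= mem[pos] - 8 && (2*d + 3*pos == 7 || 3*d <= 3*a[1] + 7 || 3*d == -2); else branch requires d < -9 && pos > d + 5 && 4*d <= mem[pos] - 8 && (2*d + 3*pos == 7 || 3*d <= 3*a[1] + 7 || 3*d == -2).
Before the if: (3*d != -9 ==> (a[d] >= -4 && d + 3*pos == 0 && d < -9 && pos > d + 5 && 4*d <= mem[pos] - 8 && (2*d + 3*pos == 7 || 3*d <= 3*a[1] + 7 || 3*d == -2))) && ((!(3*d != -9)) ==> (d < -9 && pos > d + 5 && 4*d <= mem[pos] - 8 && (2*d + 3*pos == 7 || 3*d <= 3*a[1] + 7 || 3*d == -2)))
Before skip: (3*d != -9 ==> (a[d] >= -4 && d + 3*pos == 0 && d < -9 && pos > d + 5 && 4*d <= mem[pos] - 8 && (2*d + 3*pos == 7 || 3*d <= 3*a[1] + 7 || 3*d == -2))) && ((!(3*d != -9)) ==> (d < -9 && pos > d + 5 && 4*d <= mem[pos] - 8 && (2*d + 3*pos == 7 || 3*d <= 3*a[1] + 7 || 3*d == -2)))
Answer: WP = (3*d != -9 ==> (a[d] >= -4 && d + 3*pos == 0 && d < -9 && pos > d + 5 && 4*d <= mem[pos] - 8 && (2*d + 3*pos == 7 || 3*d <= 3*a[1] + 7 || 3*d == -2))) && ((!(3*d != -9)) ==> (d < -9 && pos > d + 5 && 4*d <= mem[pos] - 8 && (2*d + 3*pos == 7 || 3*d <= 3*a[1] + 7 || 3*d == -2)))


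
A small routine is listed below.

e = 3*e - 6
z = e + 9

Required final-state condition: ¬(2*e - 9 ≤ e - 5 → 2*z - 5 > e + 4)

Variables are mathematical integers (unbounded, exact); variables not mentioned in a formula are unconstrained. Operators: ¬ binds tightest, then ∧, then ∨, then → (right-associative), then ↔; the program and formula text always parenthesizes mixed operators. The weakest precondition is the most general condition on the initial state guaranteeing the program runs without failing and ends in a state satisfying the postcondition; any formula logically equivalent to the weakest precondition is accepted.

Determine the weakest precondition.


Working backward. After the program, the postcondition ¬(2*e - 9 ≤ e - 5 → 2*z - 5 > e + 4) must hold; in canonical form it is ¬(e ≤ 4 → 2*z > e + 9).
Before z := e + 9: ¬(e ≤ 4 → e > -9)
Before e := 3*e - 6: ¬(3*e ≤ 10 → 3*e > -3)
Answer: WP = ¬(3*e ≤ 10 → 3*e > -3)


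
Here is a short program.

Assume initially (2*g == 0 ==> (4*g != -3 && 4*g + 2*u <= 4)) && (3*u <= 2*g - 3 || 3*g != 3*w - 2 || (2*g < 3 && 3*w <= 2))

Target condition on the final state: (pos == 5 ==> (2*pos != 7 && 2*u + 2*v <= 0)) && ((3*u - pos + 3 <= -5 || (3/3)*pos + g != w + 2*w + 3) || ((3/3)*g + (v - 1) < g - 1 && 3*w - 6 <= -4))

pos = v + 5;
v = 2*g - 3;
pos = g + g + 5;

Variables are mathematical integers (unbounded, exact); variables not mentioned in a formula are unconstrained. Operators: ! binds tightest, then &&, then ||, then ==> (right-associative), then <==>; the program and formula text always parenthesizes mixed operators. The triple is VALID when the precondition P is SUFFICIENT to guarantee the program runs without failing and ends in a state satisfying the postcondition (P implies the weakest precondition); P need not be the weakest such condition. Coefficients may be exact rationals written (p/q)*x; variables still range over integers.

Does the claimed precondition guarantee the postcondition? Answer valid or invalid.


Working backward. After the program, the postcondition (pos == 5 ==> (2*pos != 7 && 2*u + 2*v <= 0)) && ((3*u - pos + 3 <= -5 || (3/3)*pos + g != w + 2*w + 3) || ((3/3)*g + (v - 1) < g - 1 && 3*w - 6 <= -4)) must hold; in canonical form it is (pos == 5 ==> (2*pos != 7 && 2*u + 2*v <= 0)) && (3*u <= pos - 8 || g + pos != 3*w + 3 || (v < 0 && 3*w <= 2)).
Before pos := g + g + 5: (2*g == 0 ==> (4*g != -3 && 2*u + 2*v <= 0)) && (3*u <= 2*g - 3 || 3*g != 3*w - 2 || (v < 0 && 3*w <= 2))
Before v := 2*g - 3: (2*g == 0 ==> (4*g != -3 && 4*g + 2*u <= 6)) && (3*u <= 2*g - 3 || 3*g != 3*w - 2 || (2*g < 3 && 3*w <= 2))
Before pos := v + 5: (2*g == 0 ==> (4*g != -3 && 4*g + 2*u <= 6)) && (3*u <= 2*g - 3 || 3*g != 3*w - 2 || (2*g < 3 && 3*w <= 2))
The weakest precondition is (2*g == 0 ==> (4*g != -3 && 4*g + 2*u <= 6)) && (3*u <= 2*g - 3 || 3*g != 3*w - 2 || (2*g < 3 && 3*w <= 2)).
Check whether (2*g == 0 ==> (4*g != -3 && 4*g + 2*u <= 4)) && (3*u <= 2*g - 3 || 3*g != 3*w - 2 || (2*g < 3 && 3*w <= 2)) implies it.
Every state satisfying the precondition satisfies the weakest precondition: the implication holds.
Answer: valid
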